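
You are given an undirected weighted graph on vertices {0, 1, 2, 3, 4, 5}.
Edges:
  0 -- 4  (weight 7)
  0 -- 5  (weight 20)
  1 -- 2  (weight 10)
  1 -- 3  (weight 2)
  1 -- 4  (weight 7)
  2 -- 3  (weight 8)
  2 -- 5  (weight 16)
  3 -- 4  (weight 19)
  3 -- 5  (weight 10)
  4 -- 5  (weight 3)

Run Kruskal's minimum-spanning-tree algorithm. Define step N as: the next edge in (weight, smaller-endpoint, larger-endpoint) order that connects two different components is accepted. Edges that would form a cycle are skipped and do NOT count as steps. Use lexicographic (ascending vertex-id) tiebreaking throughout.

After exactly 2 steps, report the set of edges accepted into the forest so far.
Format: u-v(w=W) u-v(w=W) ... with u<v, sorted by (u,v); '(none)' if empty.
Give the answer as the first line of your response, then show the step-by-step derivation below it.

1-3(w=2) 4-5(w=3)

step 1: add edge 1-3 (w=2); MST = {1-3(w=2)}
step 2: add edge 4-5 (w=3); MST = {1-3(w=2) 4-5(w=3)}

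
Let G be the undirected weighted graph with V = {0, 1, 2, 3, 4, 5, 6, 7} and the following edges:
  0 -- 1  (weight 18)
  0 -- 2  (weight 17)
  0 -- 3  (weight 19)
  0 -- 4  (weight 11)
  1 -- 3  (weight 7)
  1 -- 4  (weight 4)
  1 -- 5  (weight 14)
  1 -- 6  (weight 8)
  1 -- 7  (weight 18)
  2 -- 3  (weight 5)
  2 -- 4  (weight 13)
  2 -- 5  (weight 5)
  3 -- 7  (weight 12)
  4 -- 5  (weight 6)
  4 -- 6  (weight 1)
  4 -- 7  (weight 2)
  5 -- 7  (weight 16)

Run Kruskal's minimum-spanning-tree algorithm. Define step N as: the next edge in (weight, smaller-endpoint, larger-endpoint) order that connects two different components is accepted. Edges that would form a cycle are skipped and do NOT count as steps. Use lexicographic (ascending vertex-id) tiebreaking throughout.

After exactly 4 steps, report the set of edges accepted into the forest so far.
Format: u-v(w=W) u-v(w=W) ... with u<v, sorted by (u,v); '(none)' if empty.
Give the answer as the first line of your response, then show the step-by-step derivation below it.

1-4(w=4) 2-3(w=5) 4-6(w=1) 4-7(w=2)

step 1: add edge 4-6 (w=1); MST = {4-6(w=1)}
step 2: add edge 4-7 (w=2); MST = {4-6(w=1) 4-7(w=2)}
step 3: add edge 1-4 (w=4); MST = {1-4(w=4) 4-6(w=1) 4-7(w=2)}
step 4: add edge 2-3 (w=5); MST = {1-4(w=4) 2-3(w=5) 4-6(w=1) 4-7(w=2)}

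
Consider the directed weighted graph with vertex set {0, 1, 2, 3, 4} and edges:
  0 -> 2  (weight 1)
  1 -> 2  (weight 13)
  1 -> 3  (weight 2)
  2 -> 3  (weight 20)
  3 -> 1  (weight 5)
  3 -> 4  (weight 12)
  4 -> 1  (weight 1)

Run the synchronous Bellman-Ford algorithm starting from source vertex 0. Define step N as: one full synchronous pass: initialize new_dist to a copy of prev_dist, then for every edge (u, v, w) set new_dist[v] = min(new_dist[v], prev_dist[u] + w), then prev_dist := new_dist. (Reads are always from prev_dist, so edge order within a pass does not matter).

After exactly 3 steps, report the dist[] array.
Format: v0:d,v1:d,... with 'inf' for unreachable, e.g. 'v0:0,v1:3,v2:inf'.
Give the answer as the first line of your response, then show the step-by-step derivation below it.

v0:0,v1:26,v2:1,v3:21,v4:33

step 1: dist = v0:0,v1:inf,v2:1,v3:inf,v4:inf
step 2: dist = v0:0,v1:inf,v2:1,v3:21,v4:inf
step 3: dist = v0:0,v1:26,v2:1,v3:21,v4:33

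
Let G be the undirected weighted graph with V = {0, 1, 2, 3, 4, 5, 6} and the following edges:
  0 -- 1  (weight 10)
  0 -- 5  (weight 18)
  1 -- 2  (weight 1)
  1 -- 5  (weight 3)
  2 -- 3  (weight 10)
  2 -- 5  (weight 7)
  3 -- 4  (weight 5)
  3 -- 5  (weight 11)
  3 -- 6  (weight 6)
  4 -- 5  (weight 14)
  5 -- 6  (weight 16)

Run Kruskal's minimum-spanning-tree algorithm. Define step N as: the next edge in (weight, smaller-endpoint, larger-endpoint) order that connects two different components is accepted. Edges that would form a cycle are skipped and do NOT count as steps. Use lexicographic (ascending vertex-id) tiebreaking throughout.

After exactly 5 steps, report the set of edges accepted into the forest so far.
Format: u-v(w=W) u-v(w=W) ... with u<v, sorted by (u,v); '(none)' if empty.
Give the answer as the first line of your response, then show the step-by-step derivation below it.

0-1(w=10) 1-2(w=1) 1-5(w=3) 3-4(w=5) 3-6(w=6)

step 1: add edge 1-2 (w=1); MST = {1-2(w=1)}
step 2: add edge 1-5 (w=3); MST = {1-2(w=1) 1-5(w=3)}
step 3: add edge 3-4 (w=5); MST = {1-2(w=1) 1-5(w=3) 3-4(w=5)}
step 4: add edge 3-6 (w=6); MST = {1-2(w=1) 1-5(w=3) 3-4(w=5) 3-6(w=6)}
step 5: add edge 0-1 (w=10); MST = {0-1(w=10) 1-2(w=1) 1-5(w=3) 3-4(w=5) 3-6(w=6)}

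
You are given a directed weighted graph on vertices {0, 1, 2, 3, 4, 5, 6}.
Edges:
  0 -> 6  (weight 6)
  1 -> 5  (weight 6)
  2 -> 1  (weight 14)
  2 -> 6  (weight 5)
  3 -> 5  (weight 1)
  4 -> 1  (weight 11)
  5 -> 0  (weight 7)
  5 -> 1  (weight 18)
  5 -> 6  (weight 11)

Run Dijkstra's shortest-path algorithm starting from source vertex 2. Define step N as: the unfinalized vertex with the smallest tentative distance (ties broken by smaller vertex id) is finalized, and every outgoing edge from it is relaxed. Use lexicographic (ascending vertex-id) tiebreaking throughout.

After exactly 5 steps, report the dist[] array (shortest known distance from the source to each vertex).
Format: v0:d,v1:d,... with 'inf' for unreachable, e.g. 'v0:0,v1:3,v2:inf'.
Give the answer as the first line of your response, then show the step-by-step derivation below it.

v0:27,v1:14,v2:0,v3:inf,v4:inf,v5:20,v6:5

step 1: dist = v0:inf,v1:14,v2:0,v3:inf,v4:inf,v5:inf,v6:5
step 2: dist = v0:inf,v1:14,v2:0,v3:inf,v4:inf,v5:inf,v6:5
step 3: dist = v0:inf,v1:14,v2:0,v3:inf,v4:inf,v5:20,v6:5
step 4: dist = v0:27,v1:14,v2:0,v3:inf,v4:inf,v5:20,v6:5
step 5: dist = v0:27,v1:14,v2:0,v3:inf,v4:inf,v5:20,v6:5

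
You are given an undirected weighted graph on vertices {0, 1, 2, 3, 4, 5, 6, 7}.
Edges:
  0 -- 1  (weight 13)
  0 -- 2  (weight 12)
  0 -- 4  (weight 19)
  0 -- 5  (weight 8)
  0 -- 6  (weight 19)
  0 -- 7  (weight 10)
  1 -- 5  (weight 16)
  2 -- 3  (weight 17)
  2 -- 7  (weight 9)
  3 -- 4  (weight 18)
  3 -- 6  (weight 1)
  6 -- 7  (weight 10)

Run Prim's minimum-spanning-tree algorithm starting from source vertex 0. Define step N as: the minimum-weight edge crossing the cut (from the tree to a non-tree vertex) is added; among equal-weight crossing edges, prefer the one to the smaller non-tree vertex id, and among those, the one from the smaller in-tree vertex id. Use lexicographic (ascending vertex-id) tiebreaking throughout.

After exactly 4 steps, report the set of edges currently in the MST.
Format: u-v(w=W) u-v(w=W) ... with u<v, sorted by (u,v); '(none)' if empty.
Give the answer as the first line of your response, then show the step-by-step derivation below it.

0-5(w=8) 0-7(w=10) 2-7(w=9) 6-7(w=10)

step 1: add edge 0-5 (w=8); MST = {0-5(w=8)}
step 2: add edge 0-7 (w=10); MST = {0-5(w=8) 0-7(w=10)}
step 3: add edge 2-7 (w=9); MST = {0-5(w=8) 0-7(w=10) 2-7(w=9)}
step 4: add edge 6-7 (w=10); MST = {0-5(w=8) 0-7(w=10) 2-7(w=9) 6-7(w=10)}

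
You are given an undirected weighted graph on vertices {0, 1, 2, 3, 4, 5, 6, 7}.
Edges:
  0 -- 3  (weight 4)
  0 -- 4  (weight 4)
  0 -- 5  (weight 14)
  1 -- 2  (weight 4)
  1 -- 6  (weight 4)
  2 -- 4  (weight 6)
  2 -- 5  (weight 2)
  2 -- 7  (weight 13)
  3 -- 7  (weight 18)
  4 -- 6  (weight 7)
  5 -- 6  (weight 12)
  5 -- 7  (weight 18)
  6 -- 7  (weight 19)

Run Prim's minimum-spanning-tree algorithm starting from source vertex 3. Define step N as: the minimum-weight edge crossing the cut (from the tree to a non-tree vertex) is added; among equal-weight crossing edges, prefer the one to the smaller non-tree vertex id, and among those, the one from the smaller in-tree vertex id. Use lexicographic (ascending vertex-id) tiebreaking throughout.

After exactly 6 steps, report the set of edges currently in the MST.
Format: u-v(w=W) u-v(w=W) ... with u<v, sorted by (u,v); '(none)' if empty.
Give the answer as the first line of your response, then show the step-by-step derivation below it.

0-3(w=4) 0-4(w=4) 1-2(w=4) 1-6(w=4) 2-4(w=6) 2-5(w=2)

step 1: add edge 0-3 (w=4); MST = {0-3(w=4)}
step 2: add edge 0-4 (w=4); MST = {0-3(w=4) 0-4(w=4)}
step 3: add edge 2-4 (w=6); MST = {0-3(w=4) 0-4(w=4) 2-4(w=6)}
step 4: add edge 2-5 (w=2); MST = {0-3(w=4) 0-4(w=4) 2-4(w=6) 2-5(w=2)}
step 5: add edge 1-2 (w=4); MST = {0-3(w=4) 0-4(w=4) 1-2(w=4) 2-4(w=6) 2-5(w=2)}
step 6: add edge 1-6 (w=4); MST = {0-3(w=4) 0-4(w=4) 1-2(w=4) 1-6(w=4) 2-4(w=6) 2-5(w=2)}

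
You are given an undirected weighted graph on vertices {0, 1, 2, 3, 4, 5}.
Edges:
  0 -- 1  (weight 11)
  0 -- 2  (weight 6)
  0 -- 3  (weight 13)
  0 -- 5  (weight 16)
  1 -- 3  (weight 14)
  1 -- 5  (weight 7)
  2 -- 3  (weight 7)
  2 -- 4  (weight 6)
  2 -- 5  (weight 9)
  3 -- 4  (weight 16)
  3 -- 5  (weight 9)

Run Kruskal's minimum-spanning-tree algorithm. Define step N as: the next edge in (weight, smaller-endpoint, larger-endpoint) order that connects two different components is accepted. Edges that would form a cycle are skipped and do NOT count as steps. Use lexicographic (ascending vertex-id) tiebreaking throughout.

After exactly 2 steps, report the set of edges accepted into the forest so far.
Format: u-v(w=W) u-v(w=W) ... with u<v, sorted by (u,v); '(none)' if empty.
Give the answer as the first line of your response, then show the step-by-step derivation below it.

0-2(w=6) 2-4(w=6)

step 1: add edge 0-2 (w=6); MST = {0-2(w=6)}
step 2: add edge 2-4 (w=6); MST = {0-2(w=6) 2-4(w=6)}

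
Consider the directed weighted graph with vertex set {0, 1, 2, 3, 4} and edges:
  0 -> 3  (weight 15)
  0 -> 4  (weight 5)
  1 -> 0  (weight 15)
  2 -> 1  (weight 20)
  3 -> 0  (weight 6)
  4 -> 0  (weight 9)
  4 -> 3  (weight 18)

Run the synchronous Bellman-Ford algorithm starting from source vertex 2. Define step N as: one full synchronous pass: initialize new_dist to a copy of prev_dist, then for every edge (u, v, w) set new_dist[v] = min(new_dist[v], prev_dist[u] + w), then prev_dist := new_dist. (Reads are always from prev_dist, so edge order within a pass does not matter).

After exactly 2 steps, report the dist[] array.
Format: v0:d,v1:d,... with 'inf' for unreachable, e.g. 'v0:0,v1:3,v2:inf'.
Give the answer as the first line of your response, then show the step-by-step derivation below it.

v0:35,v1:20,v2:0,v3:inf,v4:inf

step 1: dist = v0:inf,v1:20,v2:0,v3:inf,v4:inf
step 2: dist = v0:35,v1:20,v2:0,v3:inf,v4:inf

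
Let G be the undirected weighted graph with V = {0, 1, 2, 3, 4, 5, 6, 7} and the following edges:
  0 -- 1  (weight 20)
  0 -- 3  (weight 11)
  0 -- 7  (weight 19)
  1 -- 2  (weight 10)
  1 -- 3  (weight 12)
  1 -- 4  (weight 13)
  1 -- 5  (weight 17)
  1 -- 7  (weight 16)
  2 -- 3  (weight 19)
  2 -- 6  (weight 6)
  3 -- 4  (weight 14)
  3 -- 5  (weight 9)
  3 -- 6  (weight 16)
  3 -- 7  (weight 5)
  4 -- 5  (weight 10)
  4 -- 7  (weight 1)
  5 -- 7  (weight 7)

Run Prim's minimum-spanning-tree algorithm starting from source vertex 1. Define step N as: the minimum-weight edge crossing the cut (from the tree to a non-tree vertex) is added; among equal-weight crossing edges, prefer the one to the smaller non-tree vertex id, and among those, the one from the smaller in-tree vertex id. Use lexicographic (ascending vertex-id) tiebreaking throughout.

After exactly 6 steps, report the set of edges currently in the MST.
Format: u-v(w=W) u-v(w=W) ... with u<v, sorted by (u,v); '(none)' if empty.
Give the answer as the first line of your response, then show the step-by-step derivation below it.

1-2(w=10) 1-3(w=12) 2-6(w=6) 3-7(w=5) 4-7(w=1) 5-7(w=7)

step 1: add edge 1-2 (w=10); MST = {1-2(w=10)}
step 2: add edge 2-6 (w=6); MST = {1-2(w=10) 2-6(w=6)}
step 3: add edge 1-3 (w=12); MST = {1-2(w=10) 1-3(w=12) 2-6(w=6)}
step 4: add edge 3-7 (w=5); MST = {1-2(w=10) 1-3(w=12) 2-6(w=6) 3-7(w=5)}
step 5: add edge 4-7 (w=1); MST = {1-2(w=10) 1-3(w=12) 2-6(w=6) 3-7(w=5) 4-7(w=1)}
step 6: add edge 5-7 (w=7); MST = {1-2(w=10) 1-3(w=12) 2-6(w=6) 3-7(w=5) 4-7(w=1) 5-7(w=7)}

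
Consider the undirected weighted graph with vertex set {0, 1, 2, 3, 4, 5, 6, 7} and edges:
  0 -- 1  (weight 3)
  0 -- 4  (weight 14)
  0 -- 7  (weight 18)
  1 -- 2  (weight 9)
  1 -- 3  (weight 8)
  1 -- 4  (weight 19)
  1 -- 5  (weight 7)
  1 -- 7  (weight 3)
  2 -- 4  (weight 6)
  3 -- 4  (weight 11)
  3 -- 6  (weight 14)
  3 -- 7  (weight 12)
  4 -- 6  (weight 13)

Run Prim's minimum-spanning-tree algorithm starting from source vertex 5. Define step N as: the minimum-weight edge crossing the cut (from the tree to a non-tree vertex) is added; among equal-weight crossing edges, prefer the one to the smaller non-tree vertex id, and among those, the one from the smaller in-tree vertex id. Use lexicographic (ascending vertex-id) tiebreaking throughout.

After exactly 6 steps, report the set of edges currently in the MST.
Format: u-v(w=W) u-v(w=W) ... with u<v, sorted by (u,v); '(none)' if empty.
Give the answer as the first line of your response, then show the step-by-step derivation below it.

0-1(w=3) 1-2(w=9) 1-3(w=8) 1-5(w=7) 1-7(w=3) 2-4(w=6)

step 1: add edge 1-5 (w=7); MST = {1-5(w=7)}
step 2: add edge 0-1 (w=3); MST = {0-1(w=3) 1-5(w=7)}
step 3: add edge 1-7 (w=3); MST = {0-1(w=3) 1-5(w=7) 1-7(w=3)}
step 4: add edge 1-3 (w=8); MST = {0-1(w=3) 1-3(w=8) 1-5(w=7) 1-7(w=3)}
step 5: add edge 1-2 (w=9); MST = {0-1(w=3) 1-2(w=9) 1-3(w=8) 1-5(w=7) 1-7(w=3)}
step 6: add edge 2-4 (w=6); MST = {0-1(w=3) 1-2(w=9) 1-3(w=8) 1-5(w=7) 1-7(w=3) 2-4(w=6)}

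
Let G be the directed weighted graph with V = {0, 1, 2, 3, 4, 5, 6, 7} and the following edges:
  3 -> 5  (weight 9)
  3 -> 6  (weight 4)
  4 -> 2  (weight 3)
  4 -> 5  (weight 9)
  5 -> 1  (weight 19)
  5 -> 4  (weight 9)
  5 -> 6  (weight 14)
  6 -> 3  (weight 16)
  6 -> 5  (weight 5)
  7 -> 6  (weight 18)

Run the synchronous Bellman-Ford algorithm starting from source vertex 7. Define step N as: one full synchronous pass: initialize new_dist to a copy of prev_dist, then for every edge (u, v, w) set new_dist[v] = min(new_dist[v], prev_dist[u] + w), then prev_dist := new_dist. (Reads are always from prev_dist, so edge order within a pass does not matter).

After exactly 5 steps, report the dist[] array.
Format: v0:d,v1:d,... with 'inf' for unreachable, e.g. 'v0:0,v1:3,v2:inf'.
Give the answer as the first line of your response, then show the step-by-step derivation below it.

v0:inf,v1:42,v2:35,v3:34,v4:32,v5:23,v6:18,v7:0

step 1: dist = v0:inf,v1:inf,v2:inf,v3:inf,v4:inf,v5:inf,v6:18,v7:0
step 2: dist = v0:inf,v1:inf,v2:inf,v3:34,v4:inf,v5:23,v6:18,v7:0
step 3: dist = v0:inf,v1:42,v2:inf,v3:34,v4:32,v5:23,v6:18,v7:0
step 4: dist = v0:inf,v1:42,v2:35,v3:34,v4:32,v5:23,v6:18,v7:0
step 5: dist = v0:inf,v1:42,v2:35,v3:34,v4:32,v5:23,v6:18,v7:0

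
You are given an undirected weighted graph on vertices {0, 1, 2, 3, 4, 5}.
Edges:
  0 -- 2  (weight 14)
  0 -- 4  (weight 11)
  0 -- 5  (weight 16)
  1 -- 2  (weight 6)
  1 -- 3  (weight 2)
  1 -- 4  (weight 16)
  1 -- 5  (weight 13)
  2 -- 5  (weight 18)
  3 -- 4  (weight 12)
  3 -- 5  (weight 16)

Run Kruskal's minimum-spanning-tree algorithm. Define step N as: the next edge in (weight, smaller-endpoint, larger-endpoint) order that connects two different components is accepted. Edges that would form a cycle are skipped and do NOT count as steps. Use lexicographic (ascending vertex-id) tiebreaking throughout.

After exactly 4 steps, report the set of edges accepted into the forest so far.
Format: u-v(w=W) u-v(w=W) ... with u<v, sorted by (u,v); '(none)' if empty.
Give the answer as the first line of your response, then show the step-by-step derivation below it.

0-4(w=11) 1-2(w=6) 1-3(w=2) 3-4(w=12)

step 1: add edge 1-3 (w=2); MST = {1-3(w=2)}
step 2: add edge 1-2 (w=6); MST = {1-2(w=6) 1-3(w=2)}
step 3: add edge 0-4 (w=11); MST = {0-4(w=11) 1-2(w=6) 1-3(w=2)}
step 4: add edge 3-4 (w=12); MST = {0-4(w=11) 1-2(w=6) 1-3(w=2) 3-4(w=12)}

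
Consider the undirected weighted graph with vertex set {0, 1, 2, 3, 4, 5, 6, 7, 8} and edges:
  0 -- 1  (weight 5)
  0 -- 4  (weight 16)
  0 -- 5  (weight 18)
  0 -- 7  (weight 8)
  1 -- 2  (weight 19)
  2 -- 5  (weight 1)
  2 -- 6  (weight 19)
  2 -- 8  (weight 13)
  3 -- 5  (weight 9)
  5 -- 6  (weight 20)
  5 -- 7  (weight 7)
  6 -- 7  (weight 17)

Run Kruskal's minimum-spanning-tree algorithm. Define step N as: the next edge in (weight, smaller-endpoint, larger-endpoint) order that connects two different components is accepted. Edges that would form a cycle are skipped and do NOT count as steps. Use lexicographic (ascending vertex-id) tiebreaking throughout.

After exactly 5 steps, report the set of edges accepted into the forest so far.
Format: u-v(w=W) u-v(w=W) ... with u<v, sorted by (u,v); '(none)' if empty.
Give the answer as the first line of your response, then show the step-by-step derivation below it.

0-1(w=5) 0-7(w=8) 2-5(w=1) 3-5(w=9) 5-7(w=7)

step 1: add edge 2-5 (w=1); MST = {2-5(w=1)}
step 2: add edge 0-1 (w=5); MST = {0-1(w=5) 2-5(w=1)}
step 3: add edge 5-7 (w=7); MST = {0-1(w=5) 2-5(w=1) 5-7(w=7)}
step 4: add edge 0-7 (w=8); MST = {0-1(w=5) 0-7(w=8) 2-5(w=1) 5-7(w=7)}
step 5: add edge 3-5 (w=9); MST = {0-1(w=5) 0-7(w=8) 2-5(w=1) 3-5(w=9) 5-7(w=7)}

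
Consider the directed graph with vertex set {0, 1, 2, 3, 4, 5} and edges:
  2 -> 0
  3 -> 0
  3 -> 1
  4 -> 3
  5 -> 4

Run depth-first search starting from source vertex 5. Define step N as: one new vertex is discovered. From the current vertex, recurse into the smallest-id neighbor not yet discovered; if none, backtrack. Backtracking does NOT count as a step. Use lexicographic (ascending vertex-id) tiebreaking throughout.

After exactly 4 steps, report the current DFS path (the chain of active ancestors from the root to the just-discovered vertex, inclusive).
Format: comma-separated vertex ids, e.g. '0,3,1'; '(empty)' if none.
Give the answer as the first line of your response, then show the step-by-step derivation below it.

5,4,3,0

step 1: discover 5; path=5; order=5
step 2: discover 4; path=5>4; order=5,4
step 3: discover 3; path=5>4>3; order=5,4,3
step 4: discover 0; path=5>4>3>0; order=5,4,3,0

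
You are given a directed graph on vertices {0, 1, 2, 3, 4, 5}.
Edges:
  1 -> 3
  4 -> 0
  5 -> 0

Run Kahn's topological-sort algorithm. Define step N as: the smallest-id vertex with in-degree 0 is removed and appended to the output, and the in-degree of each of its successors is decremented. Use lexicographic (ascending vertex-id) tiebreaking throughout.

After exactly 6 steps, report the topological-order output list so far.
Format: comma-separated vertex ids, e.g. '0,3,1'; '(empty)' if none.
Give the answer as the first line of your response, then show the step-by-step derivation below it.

1,2,3,4,5,0

step 1: output 1; order=[1]; indeg=(2,0,0,0,0,0)
step 2: output 2; order=[1,2]; indeg=(2,0,0,0,0,0)
step 3: output 3; order=[1,2,3]; indeg=(2,0,0,0,0,0)
step 4: output 4; order=[1,2,3,4]; indeg=(1,0,0,0,0,0)
step 5: output 5; order=[1,2,3,4,5]; indeg=(0,0,0,0,0,0)
step 6: output 0; order=[1,2,3,4,5,0]; indeg=(0,0,0,0,0,0)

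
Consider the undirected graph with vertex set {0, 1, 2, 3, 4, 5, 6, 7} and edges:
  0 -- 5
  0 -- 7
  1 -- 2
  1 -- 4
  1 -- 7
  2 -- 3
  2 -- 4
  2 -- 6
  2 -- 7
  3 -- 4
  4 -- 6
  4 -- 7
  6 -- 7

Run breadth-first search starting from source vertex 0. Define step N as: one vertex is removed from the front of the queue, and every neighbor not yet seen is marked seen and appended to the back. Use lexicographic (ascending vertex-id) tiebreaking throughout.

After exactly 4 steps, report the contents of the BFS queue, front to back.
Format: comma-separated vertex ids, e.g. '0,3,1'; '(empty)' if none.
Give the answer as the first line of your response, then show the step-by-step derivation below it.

2,4,6

step 1: dequeue 0; queue=[5,7]; order=0
step 2: dequeue 5; queue=[7]; order=0,5
step 3: dequeue 7; queue=[1,2,4,6]; order=0,5,7
step 4: dequeue 1; queue=[2,4,6]; order=0,5,7,1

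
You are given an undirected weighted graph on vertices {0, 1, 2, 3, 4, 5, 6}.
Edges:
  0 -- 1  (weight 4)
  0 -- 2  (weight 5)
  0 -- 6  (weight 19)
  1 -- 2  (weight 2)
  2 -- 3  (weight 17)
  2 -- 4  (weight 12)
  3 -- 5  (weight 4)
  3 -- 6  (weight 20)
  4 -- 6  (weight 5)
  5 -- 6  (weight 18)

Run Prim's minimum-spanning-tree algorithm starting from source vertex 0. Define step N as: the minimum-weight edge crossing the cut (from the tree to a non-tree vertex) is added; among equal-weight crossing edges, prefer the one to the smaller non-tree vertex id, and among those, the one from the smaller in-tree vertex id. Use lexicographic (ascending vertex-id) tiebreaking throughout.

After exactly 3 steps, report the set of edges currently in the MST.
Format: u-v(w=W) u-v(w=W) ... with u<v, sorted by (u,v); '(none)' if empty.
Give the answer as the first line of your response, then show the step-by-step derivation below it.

0-1(w=4) 1-2(w=2) 2-4(w=12)

step 1: add edge 0-1 (w=4); MST = {0-1(w=4)}
step 2: add edge 1-2 (w=2); MST = {0-1(w=4) 1-2(w=2)}
step 3: add edge 2-4 (w=12); MST = {0-1(w=4) 1-2(w=2) 2-4(w=12)}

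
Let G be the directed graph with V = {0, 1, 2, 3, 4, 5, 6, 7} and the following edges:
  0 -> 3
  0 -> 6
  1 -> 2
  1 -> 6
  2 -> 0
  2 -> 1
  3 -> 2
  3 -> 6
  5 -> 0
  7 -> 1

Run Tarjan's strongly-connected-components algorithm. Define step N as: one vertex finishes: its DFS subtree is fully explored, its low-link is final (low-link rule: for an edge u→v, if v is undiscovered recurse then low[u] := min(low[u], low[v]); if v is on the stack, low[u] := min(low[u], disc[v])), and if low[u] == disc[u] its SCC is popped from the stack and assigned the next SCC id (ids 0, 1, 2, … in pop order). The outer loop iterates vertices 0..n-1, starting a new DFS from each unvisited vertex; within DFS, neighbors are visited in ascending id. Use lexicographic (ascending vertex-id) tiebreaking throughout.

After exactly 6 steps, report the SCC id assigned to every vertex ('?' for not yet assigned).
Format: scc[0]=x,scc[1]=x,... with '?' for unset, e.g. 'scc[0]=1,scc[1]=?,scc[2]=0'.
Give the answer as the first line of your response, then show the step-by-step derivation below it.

scc[0]=1,scc[1]=1,scc[2]=1,scc[3]=1,scc[4]=2,scc[5]=?,scc[6]=0,scc[7]=?

step 1: low=(low[0]=0,low[1]=2,low[2]=0,low[3]=1,low[4]=?,low[5]=?,low[6]=4,low[7]=?); scc=(scc[0]=?,scc[1]=?,scc[2]=?,scc[3]=?,scc[4]=?,scc[5]=?,scc[6]=0,scc[7]=?)
step 2: low=(low[0]=0,low[1]=2,low[2]=0,low[3]=1,low[4]=?,low[5]=?,low[6]=4,low[7]=?); scc=(scc[0]=?,scc[1]=?,scc[2]=?,scc[3]=?,scc[4]=?,scc[5]=?,scc[6]=0,scc[7]=?)
step 3: low=(low[0]=0,low[1]=2,low[2]=0,low[3]=1,low[4]=?,low[5]=?,low[6]=4,low[7]=?); scc=(scc[0]=?,scc[1]=?,scc[2]=?,scc[3]=?,scc[4]=?,scc[5]=?,scc[6]=0,scc[7]=?)
step 4: low=(low[0]=0,low[1]=2,low[2]=0,low[3]=0,low[4]=?,low[5]=?,low[6]=4,low[7]=?); scc=(scc[0]=?,scc[1]=?,scc[2]=?,scc[3]=?,scc[4]=?,scc[5]=?,scc[6]=0,scc[7]=?)
step 5: low=(low[0]=0,low[1]=2,low[2]=0,low[3]=0,low[4]=?,low[5]=?,low[6]=4,low[7]=?); scc=(scc[0]=1,scc[1]=1,scc[2]=1,scc[3]=1,scc[4]=?,scc[5]=?,scc[6]=0,scc[7]=?)
step 6: low=(low[0]=0,low[1]=2,low[2]=0,low[3]=0,low[4]=5,low[5]=?,low[6]=4,low[7]=?); scc=(scc[0]=1,scc[1]=1,scc[2]=1,scc[3]=1,scc[4]=2,scc[5]=?,scc[6]=0,scc[7]=?)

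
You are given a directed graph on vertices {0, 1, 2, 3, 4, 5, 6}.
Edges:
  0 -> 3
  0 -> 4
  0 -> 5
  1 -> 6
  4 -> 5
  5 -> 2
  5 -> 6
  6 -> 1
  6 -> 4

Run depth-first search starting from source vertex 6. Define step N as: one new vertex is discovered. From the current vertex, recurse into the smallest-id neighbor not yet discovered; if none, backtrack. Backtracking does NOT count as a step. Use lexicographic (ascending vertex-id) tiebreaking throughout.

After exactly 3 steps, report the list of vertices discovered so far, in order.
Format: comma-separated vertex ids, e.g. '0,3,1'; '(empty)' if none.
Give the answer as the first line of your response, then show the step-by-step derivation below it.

6,1,4

step 1: discover 6; path=6; order=6
step 2: discover 1; path=6>1; order=6,1
step 3: discover 4; path=6>4; order=6,1,4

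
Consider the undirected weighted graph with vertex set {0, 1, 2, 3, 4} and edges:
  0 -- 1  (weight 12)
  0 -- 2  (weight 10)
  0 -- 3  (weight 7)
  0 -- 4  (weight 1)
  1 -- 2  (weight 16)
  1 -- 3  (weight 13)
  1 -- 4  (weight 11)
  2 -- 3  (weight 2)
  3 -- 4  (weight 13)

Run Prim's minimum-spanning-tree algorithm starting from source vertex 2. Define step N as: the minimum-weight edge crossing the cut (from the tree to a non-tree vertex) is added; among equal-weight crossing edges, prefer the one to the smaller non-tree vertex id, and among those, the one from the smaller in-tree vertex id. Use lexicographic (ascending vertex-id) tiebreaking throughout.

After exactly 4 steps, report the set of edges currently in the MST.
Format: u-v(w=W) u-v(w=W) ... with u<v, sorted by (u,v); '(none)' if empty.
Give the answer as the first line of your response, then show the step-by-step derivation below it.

0-3(w=7) 0-4(w=1) 1-4(w=11) 2-3(w=2)

step 1: add edge 2-3 (w=2); MST = {2-3(w=2)}
step 2: add edge 0-3 (w=7); MST = {0-3(w=7) 2-3(w=2)}
step 3: add edge 0-4 (w=1); MST = {0-3(w=7) 0-4(w=1) 2-3(w=2)}
step 4: add edge 1-4 (w=11); MST = {0-3(w=7) 0-4(w=1) 1-4(w=11) 2-3(w=2)}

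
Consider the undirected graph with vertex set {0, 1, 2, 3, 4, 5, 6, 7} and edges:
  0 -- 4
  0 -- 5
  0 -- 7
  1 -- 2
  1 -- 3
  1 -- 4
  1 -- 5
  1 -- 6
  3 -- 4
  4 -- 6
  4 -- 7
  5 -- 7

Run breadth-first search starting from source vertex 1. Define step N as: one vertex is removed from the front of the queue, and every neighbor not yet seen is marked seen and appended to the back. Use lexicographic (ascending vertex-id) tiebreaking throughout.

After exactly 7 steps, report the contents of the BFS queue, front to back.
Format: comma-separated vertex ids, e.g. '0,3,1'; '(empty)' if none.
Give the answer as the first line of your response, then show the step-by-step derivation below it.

7

step 1: dequeue 1; queue=[2,3,4,5,6]; order=1
step 2: dequeue 2; queue=[3,4,5,6]; order=1,2
step 3: dequeue 3; queue=[4,5,6]; order=1,2,3
step 4: dequeue 4; queue=[5,6,0,7]; order=1,2,3,4
step 5: dequeue 5; queue=[6,0,7]; order=1,2,3,4,5
step 6: dequeue 6; queue=[0,7]; order=1,2,3,4,5,6
step 7: dequeue 0; queue=[7]; order=1,2,3,4,5,6,0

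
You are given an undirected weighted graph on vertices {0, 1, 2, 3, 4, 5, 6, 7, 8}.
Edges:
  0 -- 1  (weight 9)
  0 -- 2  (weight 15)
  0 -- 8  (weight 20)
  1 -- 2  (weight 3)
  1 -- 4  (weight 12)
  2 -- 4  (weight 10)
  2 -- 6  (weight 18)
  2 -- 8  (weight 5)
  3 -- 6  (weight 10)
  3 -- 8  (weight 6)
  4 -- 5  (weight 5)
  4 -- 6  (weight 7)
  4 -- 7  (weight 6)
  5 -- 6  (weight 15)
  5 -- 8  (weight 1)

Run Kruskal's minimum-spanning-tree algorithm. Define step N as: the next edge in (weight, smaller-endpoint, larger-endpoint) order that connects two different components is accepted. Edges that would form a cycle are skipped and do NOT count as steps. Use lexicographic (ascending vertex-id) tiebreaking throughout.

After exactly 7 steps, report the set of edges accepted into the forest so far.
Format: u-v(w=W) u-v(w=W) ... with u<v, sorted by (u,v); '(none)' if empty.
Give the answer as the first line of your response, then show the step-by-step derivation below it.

1-2(w=3) 2-8(w=5) 3-8(w=6) 4-5(w=5) 4-6(w=7) 4-7(w=6) 5-8(w=1)

step 1: add edge 5-8 (w=1); MST = {5-8(w=1)}
step 2: add edge 1-2 (w=3); MST = {1-2(w=3) 5-8(w=1)}
step 3: add edge 2-8 (w=5); MST = {1-2(w=3) 2-8(w=5) 5-8(w=1)}
step 4: add edge 4-5 (w=5); MST = {1-2(w=3) 2-8(w=5) 4-5(w=5) 5-8(w=1)}
step 5: add edge 3-8 (w=6); MST = {1-2(w=3) 2-8(w=5) 3-8(w=6) 4-5(w=5) 5-8(w=1)}
step 6: add edge 4-7 (w=6); MST = {1-2(w=3) 2-8(w=5) 3-8(w=6) 4-5(w=5) 4-7(w=6) 5-8(w=1)}
step 7: add edge 4-6 (w=7); MST = {1-2(w=3) 2-8(w=5) 3-8(w=6) 4-5(w=5) 4-6(w=7) 4-7(w=6) 5-8(w=1)}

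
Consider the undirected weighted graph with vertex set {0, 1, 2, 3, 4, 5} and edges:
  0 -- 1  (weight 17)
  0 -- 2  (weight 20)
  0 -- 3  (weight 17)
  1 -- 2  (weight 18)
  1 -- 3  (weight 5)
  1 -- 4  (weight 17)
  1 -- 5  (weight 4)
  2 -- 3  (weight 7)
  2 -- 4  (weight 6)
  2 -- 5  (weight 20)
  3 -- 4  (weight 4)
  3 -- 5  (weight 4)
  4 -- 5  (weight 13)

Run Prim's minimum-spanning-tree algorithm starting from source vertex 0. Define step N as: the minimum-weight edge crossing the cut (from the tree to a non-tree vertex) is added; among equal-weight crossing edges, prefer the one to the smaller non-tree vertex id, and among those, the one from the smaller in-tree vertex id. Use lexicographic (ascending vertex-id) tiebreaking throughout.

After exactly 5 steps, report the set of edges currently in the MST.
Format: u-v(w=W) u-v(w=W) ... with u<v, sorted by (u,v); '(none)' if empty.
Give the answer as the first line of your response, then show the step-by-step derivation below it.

0-1(w=17) 1-5(w=4) 2-4(w=6) 3-4(w=4) 3-5(w=4)

step 1: add edge 0-1 (w=17); MST = {0-1(w=17)}
step 2: add edge 1-5 (w=4); MST = {0-1(w=17) 1-5(w=4)}
step 3: add edge 3-5 (w=4); MST = {0-1(w=17) 1-5(w=4) 3-5(w=4)}
step 4: add edge 3-4 (w=4); MST = {0-1(w=17) 1-5(w=4) 3-4(w=4) 3-5(w=4)}
step 5: add edge 2-4 (w=6); MST = {0-1(w=17) 1-5(w=4) 2-4(w=6) 3-4(w=4) 3-5(w=4)}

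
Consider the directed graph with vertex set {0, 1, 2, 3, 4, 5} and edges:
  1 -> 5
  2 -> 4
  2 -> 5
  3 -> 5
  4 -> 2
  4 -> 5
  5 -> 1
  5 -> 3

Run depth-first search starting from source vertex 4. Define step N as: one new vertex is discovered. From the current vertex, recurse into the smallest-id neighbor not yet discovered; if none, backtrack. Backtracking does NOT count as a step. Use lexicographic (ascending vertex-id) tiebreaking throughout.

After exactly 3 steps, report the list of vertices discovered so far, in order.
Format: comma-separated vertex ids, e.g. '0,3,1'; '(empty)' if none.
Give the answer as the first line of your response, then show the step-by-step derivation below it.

4,2,5

step 1: discover 4; path=4; order=4
step 2: discover 2; path=4>2; order=4,2
step 3: discover 5; path=4>2>5; order=4,2,5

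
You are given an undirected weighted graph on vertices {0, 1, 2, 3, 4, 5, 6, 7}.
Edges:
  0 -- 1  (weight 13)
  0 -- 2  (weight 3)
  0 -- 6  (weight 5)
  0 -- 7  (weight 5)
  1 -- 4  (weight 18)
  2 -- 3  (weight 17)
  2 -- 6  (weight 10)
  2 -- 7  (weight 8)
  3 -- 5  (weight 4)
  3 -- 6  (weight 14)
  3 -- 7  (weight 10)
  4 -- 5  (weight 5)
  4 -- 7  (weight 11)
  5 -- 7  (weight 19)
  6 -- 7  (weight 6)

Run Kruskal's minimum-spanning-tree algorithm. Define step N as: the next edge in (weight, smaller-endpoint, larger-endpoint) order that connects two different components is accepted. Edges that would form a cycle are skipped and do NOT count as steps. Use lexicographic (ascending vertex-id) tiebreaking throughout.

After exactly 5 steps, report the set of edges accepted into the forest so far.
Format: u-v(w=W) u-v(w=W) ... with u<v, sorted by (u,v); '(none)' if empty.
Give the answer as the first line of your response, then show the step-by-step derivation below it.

0-2(w=3) 0-6(w=5) 0-7(w=5) 3-5(w=4) 4-5(w=5)

step 1: add edge 0-2 (w=3); MST = {0-2(w=3)}
step 2: add edge 3-5 (w=4); MST = {0-2(w=3) 3-5(w=4)}
step 3: add edge 0-6 (w=5); MST = {0-2(w=3) 0-6(w=5) 3-5(w=4)}
step 4: add edge 0-7 (w=5); MST = {0-2(w=3) 0-6(w=5) 0-7(w=5) 3-5(w=4)}
step 5: add edge 4-5 (w=5); MST = {0-2(w=3) 0-6(w=5) 0-7(w=5) 3-5(w=4) 4-5(w=5)}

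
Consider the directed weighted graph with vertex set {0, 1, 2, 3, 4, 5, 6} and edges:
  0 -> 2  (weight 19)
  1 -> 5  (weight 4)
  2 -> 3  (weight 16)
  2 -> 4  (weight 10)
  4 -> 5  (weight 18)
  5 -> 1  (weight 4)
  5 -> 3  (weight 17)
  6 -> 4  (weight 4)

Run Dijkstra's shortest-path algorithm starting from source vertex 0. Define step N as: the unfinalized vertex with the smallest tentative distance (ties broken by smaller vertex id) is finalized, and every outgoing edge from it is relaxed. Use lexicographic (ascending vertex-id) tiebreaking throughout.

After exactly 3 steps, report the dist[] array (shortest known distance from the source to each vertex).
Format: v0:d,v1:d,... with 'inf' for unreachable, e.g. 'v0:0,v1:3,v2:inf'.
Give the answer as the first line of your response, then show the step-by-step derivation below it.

v0:0,v1:inf,v2:19,v3:35,v4:29,v5:47,v6:inf

step 1: dist = v0:0,v1:inf,v2:19,v3:inf,v4:inf,v5:inf,v6:inf
step 2: dist = v0:0,v1:inf,v2:19,v3:35,v4:29,v5:inf,v6:inf
step 3: dist = v0:0,v1:inf,v2:19,v3:35,v4:29,v5:47,v6:inf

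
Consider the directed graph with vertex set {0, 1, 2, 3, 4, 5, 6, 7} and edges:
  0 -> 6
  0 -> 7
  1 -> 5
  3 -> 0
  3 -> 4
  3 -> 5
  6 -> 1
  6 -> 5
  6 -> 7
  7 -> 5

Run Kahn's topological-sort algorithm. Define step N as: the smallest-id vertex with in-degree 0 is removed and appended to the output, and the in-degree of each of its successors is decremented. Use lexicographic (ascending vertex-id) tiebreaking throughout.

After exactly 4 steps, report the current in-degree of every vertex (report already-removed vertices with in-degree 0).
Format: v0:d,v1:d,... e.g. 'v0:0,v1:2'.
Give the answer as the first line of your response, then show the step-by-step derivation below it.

v0:0,v1:1,v2:0,v3:0,v4:0,v5:3,v6:0,v7:1

step 1: output 2; order=[2]; indeg=(1,1,0,0,1,4,1,2)
step 2: output 3; order=[2,3]; indeg=(0,1,0,0,0,3,1,2)
step 3: output 0; order=[2,3,0]; indeg=(0,1,0,0,0,3,0,1)
step 4: output 4; order=[2,3,0,4]; indeg=(0,1,0,0,0,3,0,1)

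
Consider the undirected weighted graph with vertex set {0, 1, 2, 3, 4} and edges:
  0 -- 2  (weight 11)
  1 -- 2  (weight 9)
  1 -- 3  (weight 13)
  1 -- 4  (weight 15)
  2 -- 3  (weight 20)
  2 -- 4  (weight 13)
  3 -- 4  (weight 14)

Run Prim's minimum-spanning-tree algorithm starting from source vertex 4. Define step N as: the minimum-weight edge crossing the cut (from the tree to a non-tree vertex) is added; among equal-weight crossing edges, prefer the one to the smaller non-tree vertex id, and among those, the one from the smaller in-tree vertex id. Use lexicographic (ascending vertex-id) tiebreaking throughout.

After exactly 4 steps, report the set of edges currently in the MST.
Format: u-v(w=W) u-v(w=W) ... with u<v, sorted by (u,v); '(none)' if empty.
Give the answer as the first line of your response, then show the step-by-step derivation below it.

0-2(w=11) 1-2(w=9) 1-3(w=13) 2-4(w=13)

step 1: add edge 2-4 (w=13); MST = {2-4(w=13)}
step 2: add edge 1-2 (w=9); MST = {1-2(w=9) 2-4(w=13)}
step 3: add edge 0-2 (w=11); MST = {0-2(w=11) 1-2(w=9) 2-4(w=13)}
step 4: add edge 1-3 (w=13); MST = {0-2(w=11) 1-2(w=9) 1-3(w=13) 2-4(w=13)}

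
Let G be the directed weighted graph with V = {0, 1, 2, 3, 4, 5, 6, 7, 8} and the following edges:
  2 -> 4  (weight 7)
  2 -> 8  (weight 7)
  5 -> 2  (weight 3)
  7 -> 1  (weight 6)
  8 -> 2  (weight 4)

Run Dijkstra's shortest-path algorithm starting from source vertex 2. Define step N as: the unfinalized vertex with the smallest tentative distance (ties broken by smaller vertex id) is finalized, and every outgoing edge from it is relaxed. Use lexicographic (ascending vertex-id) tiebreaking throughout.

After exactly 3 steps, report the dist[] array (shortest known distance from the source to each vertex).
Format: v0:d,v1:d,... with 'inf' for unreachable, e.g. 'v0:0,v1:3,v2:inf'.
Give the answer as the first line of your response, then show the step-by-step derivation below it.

v0:inf,v1:inf,v2:0,v3:inf,v4:7,v5:inf,v6:inf,v7:inf,v8:7

step 1: dist = v0:inf,v1:inf,v2:0,v3:inf,v4:7,v5:inf,v6:inf,v7:inf,v8:7
step 2: dist = v0:inf,v1:inf,v2:0,v3:inf,v4:7,v5:inf,v6:inf,v7:inf,v8:7
step 3: dist = v0:inf,v1:inf,v2:0,v3:inf,v4:7,v5:inf,v6:inf,v7:inf,v8:7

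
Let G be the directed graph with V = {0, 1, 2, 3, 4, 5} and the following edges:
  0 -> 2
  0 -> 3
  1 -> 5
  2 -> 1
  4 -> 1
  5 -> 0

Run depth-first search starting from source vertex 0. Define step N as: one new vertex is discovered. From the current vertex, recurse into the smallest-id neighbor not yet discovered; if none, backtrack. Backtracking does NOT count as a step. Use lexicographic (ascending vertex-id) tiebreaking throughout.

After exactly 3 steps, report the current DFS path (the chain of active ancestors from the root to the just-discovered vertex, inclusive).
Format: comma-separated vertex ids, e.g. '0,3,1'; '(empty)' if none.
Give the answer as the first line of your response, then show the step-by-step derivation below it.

0,2,1

step 1: discover 0; path=0; order=0
step 2: discover 2; path=0>2; order=0,2
step 3: discover 1; path=0>2>1; order=0,2,1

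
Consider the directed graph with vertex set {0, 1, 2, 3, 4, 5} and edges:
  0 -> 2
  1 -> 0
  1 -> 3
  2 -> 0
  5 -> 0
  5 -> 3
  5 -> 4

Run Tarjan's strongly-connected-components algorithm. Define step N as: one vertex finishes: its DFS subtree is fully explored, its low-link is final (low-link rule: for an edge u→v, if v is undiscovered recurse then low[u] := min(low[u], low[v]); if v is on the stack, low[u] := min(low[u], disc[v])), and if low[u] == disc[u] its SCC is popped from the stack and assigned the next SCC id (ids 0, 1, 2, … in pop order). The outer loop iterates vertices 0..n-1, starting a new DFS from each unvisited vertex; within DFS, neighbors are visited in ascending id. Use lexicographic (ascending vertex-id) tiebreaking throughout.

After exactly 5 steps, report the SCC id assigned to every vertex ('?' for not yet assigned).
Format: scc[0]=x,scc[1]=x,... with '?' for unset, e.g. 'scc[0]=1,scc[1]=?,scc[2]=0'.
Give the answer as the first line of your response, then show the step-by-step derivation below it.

scc[0]=0,scc[1]=2,scc[2]=0,scc[3]=1,scc[4]=3,scc[5]=?

step 1: low=(low[0]=0,low[1]=?,low[2]=0,low[3]=?,low[4]=?,low[5]=?); scc=(scc[0]=?,scc[1]=?,scc[2]=?,scc[3]=?,scc[4]=?,scc[5]=?)
step 2: low=(low[0]=0,low[1]=?,low[2]=0,low[3]=?,low[4]=?,low[5]=?); scc=(scc[0]=0,scc[1]=?,scc[2]=0,scc[3]=?,scc[4]=?,scc[5]=?)
step 3: low=(low[0]=0,low[1]=2,low[2]=0,low[3]=3,low[4]=?,low[5]=?); scc=(scc[0]=0,scc[1]=?,scc[2]=0,scc[3]=1,scc[4]=?,scc[5]=?)
step 4: low=(low[0]=0,low[1]=2,low[2]=0,low[3]=3,low[4]=?,low[5]=?); scc=(scc[0]=0,scc[1]=2,scc[2]=0,scc[3]=1,scc[4]=?,scc[5]=?)
step 5: low=(low[0]=0,low[1]=2,low[2]=0,low[3]=3,low[4]=4,low[5]=?); scc=(scc[0]=0,scc[1]=2,scc[2]=0,scc[3]=1,scc[4]=3,scc[5]=?)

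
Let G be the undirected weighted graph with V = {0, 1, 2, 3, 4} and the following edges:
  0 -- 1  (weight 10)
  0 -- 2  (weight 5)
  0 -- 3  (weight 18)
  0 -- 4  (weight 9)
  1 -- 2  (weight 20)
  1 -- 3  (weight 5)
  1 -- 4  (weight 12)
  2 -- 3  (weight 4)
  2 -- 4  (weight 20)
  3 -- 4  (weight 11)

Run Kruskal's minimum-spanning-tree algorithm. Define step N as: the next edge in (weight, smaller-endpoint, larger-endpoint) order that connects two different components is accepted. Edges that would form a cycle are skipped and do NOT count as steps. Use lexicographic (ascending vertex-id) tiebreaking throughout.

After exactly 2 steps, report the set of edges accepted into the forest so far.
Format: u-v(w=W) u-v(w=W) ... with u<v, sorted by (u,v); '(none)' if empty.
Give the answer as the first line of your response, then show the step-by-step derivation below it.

0-2(w=5) 2-3(w=4)

step 1: add edge 2-3 (w=4); MST = {2-3(w=4)}
step 2: add edge 0-2 (w=5); MST = {0-2(w=5) 2-3(w=4)}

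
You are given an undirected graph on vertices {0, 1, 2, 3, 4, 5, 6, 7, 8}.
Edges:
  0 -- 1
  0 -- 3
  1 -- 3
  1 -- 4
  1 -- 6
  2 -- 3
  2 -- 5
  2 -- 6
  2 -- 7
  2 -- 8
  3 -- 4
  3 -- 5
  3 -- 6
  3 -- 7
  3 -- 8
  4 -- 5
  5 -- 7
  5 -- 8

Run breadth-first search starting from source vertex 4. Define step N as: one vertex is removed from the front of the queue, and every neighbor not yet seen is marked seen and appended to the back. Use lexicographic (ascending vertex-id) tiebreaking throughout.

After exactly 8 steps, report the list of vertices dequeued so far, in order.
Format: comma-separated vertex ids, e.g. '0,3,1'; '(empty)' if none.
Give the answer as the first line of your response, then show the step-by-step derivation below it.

4,1,3,5,0,6,2,7

step 1: dequeue 4; queue=[1,3,5]; order=4
step 2: dequeue 1; queue=[3,5,0,6]; order=4,1
step 3: dequeue 3; queue=[5,0,6,2,7,8]; order=4,1,3
step 4: dequeue 5; queue=[0,6,2,7,8]; order=4,1,3,5
step 5: dequeue 0; queue=[6,2,7,8]; order=4,1,3,5,0
step 6: dequeue 6; queue=[2,7,8]; order=4,1,3,5,0,6
step 7: dequeue 2; queue=[7,8]; order=4,1,3,5,0,6,2
step 8: dequeue 7; queue=[8]; order=4,1,3,5,0,6,2,7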